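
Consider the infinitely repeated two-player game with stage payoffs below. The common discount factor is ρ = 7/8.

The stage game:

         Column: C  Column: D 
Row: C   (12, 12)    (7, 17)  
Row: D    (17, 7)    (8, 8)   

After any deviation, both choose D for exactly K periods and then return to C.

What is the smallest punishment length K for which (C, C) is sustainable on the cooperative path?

Need Σ_{k=1}^{K} ρ^k ≥ (17−12)/(12−8) = 1.2500 at ρ = 7/8.
At K = 1 the sum is 0.8750 < 1.2500; at K = 2 it is 1.6406 ≥ 1.2500.
So the minimum punishment length is K = 2.

2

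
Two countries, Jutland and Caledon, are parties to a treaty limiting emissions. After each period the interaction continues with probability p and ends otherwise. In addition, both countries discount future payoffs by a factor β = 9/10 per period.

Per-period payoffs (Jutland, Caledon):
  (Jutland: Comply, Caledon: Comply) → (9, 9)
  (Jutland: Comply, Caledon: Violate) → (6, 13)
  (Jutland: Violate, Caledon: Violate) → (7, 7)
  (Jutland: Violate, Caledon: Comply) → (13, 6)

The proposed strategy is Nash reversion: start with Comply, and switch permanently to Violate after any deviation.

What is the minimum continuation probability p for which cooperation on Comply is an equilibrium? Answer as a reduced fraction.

20/27

Expected continuation weight on next period's payoff is β·p = 9/10·p, which plays the role of the discount factor.
Cooperation requires 9/10·p ≥ (13−9)/(13−7) = 2/3, hence p ≥ 20/27.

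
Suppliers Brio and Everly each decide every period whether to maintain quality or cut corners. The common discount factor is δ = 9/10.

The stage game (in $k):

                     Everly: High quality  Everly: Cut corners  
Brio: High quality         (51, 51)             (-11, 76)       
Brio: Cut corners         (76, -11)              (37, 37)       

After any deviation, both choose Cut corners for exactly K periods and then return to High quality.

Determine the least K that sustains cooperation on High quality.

3

No profitable deviation requires (51−37)(δ+…+δ^K) ≥ 76−51, i.e. δ+…+δ^K ≥ 25/14 ≈ 1.7857.
With δ = 9/10, the partial sums are K=1: 0.9000, K=2: 1.7100, K=3: 2.4390.
K = 3 is the first length at which the sum reaches 1.7857.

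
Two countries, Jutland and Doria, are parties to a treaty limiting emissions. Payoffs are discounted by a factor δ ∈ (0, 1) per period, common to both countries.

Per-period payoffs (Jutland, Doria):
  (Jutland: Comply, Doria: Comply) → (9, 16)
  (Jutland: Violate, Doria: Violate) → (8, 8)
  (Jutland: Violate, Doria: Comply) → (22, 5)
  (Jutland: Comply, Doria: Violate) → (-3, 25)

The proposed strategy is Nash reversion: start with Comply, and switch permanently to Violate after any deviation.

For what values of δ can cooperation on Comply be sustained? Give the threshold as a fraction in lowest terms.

13/14

For Jutland: deviation gain 22−9 = 13, per-period punishment loss 9−8 = 1. IC gives δ ≥ 13/14.
For Doria: gain 9, loss 8 per period, so δ ≥ 9/17.
The tighter constraint is Jutland's, so cooperation needs δ ≥ 13/14.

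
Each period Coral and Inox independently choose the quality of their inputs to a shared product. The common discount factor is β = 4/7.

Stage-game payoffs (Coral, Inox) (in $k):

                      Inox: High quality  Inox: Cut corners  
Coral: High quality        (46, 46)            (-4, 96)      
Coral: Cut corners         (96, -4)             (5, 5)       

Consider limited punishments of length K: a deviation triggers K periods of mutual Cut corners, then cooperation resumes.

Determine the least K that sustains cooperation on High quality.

IC: β(1−β^K)/(1−β) ≥ (96−46)/(46−5) = 50/41.
With β = 4/7: need 1 − β^K ≥ 50/41·(1−4/7)/(4/7), i.e. β^K ≤ 0.0854.
Since (4/7)^4 = 0.1066 and (4/7)^5 = 0.0609, the smallest such K is 5.

5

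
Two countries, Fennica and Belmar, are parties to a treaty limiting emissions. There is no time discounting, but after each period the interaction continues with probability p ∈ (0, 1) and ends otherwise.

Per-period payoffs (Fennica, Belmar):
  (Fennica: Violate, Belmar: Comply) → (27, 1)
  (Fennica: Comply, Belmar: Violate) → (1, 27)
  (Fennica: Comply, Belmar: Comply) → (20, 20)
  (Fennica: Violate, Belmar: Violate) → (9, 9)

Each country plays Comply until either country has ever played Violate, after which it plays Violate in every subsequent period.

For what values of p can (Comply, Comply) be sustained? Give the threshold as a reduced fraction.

7/18

Expected cooperation value is 20 + p·20 + p²·20 + … = 20/(1−p); deviation gives 27 + p·9/(1−p).
20 ≥ 27(1−p) + 9p ⇒ 18p ≥ 7 ⇒ p ≥ 7/18.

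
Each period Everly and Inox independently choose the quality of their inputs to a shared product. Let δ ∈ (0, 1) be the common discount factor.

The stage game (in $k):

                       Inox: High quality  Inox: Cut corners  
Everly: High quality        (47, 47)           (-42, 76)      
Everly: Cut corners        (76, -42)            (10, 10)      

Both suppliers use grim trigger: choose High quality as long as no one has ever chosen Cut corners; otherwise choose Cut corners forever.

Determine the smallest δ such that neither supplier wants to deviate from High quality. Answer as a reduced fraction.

29/66

47/(1−δ) ≥ 76 + 10δ/(1−δ)
47 ≥ 76 − 66δ
δ ≥ 29/66.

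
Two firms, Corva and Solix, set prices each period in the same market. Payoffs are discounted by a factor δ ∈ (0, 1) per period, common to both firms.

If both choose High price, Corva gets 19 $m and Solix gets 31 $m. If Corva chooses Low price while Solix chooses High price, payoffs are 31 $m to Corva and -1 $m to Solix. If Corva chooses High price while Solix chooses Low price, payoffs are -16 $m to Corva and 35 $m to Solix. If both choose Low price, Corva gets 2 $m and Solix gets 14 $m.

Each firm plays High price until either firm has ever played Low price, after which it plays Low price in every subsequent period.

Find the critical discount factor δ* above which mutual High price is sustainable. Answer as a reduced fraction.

Corva's threshold: (31−19)/(31−2) = 12/29.
Solix's threshold: (35−31)/(35−14) = 4/21.
12/29 > 4/21, so Corva binds and δ* = 12/29.

12/29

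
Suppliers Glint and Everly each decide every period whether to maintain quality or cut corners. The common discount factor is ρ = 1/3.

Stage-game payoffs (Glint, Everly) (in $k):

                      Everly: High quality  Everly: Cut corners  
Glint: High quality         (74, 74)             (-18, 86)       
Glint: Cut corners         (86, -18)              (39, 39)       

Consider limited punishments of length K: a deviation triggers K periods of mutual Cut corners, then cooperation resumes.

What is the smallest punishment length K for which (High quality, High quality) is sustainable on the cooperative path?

2

IC: ρ(1−ρ^K)/(1−ρ) ≥ (86−74)/(74−39) = 12/35.
With ρ = 1/3: need 1 − ρ^K ≥ 12/35·(1−1/3)/(1/3), i.e. ρ^K ≤ 0.3143.
Since (1/3)^1 = 0.3333 and (1/3)^2 = 0.1111, the smallest such K is 2.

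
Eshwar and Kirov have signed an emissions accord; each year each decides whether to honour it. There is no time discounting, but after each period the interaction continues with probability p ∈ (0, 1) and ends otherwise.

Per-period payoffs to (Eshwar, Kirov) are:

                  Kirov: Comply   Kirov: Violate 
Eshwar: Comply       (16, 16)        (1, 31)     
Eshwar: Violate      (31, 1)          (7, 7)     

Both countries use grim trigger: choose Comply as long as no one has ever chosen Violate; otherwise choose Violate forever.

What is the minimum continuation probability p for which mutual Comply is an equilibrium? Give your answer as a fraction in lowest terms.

Expected cooperation value is 16 + p·16 + p²·16 + … = 16/(1−p); deviation gives 31 + p·7/(1−p).
16 ≥ 31(1−p) + 7p ⇒ 24p ≥ 15 ⇒ p ≥ 15/24 = 5/8.

5/8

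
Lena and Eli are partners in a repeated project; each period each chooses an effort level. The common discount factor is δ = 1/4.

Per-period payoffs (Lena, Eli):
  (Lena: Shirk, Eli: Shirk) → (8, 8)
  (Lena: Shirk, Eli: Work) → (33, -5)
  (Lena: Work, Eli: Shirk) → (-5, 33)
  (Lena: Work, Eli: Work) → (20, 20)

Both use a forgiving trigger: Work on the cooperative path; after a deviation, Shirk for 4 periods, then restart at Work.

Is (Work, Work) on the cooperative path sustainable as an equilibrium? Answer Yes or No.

No

Comparing payoff streams over the 5 periods until play realigns: cooperate → 20(1+δ+…+δ^4); deviate → 33 + 8(δ+…+δ^4).
Cooperation is sustained iff (20−8)(δ+…+δ^4) ≥ 33−20.
δ+…+δ^4 = 1/4·(1−(1/4)^4)/(1−1/4) = 0.3320, and (33−20)/(20−8) = 1.0833.
0.3320 < 1.0833, so cooperation is not sustainable.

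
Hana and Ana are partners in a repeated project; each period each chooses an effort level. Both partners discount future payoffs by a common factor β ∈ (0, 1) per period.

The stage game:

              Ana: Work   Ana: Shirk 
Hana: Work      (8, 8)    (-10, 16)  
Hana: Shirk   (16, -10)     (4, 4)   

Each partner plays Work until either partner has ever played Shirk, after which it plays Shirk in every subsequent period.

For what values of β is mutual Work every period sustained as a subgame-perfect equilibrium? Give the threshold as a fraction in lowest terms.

2/3

Cooperation forever yields 8 each period: 8/(1−β).
Deviating yields 16 once, then 4 forever: 16 + 4β/(1−β).
No profitable deviation requires 8/(1−β) ≥ 16 + 4β/(1−β).
Multiplying by (1−β): 8 ≥ 16(1−β) + 4β = 16 − 12β.
So 12β ≥ 8, i.e. β ≥ 8/12 = 2/3.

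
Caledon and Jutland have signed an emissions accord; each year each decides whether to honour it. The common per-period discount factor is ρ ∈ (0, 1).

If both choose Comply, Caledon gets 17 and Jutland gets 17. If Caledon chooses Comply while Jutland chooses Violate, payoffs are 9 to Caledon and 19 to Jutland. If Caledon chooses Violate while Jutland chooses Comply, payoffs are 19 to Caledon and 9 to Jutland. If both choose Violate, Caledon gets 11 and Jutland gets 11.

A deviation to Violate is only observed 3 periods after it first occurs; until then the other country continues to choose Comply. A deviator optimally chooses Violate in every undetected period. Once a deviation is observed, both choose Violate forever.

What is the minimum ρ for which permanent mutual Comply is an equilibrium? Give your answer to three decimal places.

A deviator earns 19 for 3 periods, then 11 forever; cooperating earns 17 forever. Multiplying the IC by (1−ρ):
17 ≥ 19(1−ρ^3) + 11ρ^3, so 8·ρ^3 ≥ 2 and ρ^3 ≥ 1/4.
ρ ≥ (1/4)^(1/3) ≈ 0.630.

0.630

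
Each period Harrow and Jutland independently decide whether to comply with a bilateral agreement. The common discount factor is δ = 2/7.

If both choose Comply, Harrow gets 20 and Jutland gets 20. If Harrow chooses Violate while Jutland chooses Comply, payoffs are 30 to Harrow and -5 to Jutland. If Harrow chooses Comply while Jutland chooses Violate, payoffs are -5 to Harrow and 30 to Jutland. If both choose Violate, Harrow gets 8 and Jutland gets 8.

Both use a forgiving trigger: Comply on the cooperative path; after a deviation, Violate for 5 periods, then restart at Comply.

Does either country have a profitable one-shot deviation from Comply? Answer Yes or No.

A one-shot deviation gives 30 now, then 8 for 5 periods, then back to 20.
Gain from deviating: (30−20) today; loss: (20−8) in each of the next 5 periods.
No-deviation condition: (20−8)(δ+…+δ^5) ≥ 30−20, i.e. δ+…+δ^5 ≥ 5/6.
At δ = 2/7: δ+…+δ^5 = 0.3992 < 0.8333.
So cooperation is not sustainable.

Yes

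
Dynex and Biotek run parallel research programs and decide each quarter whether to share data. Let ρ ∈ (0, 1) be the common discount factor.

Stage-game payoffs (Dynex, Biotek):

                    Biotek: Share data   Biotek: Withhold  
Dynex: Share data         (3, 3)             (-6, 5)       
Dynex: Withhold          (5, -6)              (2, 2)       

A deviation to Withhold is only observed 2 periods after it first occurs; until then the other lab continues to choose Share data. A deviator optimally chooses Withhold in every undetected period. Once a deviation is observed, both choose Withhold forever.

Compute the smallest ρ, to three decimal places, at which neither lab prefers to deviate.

A deviator earns 5 for 2 periods, then 2 forever; cooperating earns 3 forever. Multiplying the IC by (1−ρ):
3 ≥ 5(1−ρ^2) + 2ρ^2, so 3·ρ^2 ≥ 2 and ρ^2 ≥ 2/3.
ρ ≥ (2/3)^(1/2) ≈ 0.816.

0.816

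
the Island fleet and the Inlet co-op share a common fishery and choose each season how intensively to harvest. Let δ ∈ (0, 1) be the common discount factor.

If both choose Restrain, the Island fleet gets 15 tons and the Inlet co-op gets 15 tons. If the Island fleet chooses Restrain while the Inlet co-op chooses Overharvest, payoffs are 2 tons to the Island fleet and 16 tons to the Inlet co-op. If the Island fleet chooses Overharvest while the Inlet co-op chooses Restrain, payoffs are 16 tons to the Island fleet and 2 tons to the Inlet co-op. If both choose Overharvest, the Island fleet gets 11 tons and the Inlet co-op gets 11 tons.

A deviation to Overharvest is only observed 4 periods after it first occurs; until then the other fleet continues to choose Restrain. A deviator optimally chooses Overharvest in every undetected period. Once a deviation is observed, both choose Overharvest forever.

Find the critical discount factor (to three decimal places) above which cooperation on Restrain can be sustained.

0.669

The best deviation is to choose Overharvest for all 4 undetected periods, earning 16 each, then 11 forever once detected.
Deviation value: 16(1−δ^4)/(1−δ) + 11δ^4/(1−δ); cooperation value: 15/(1−δ).
IC: 15 ≥ 16(1−δ^4) + 11δ^4 = 16 − 5δ^4.
So δ^4 ≥ 1/5, giving δ ≥ (1/5)^(1/4) ≈ 0.669.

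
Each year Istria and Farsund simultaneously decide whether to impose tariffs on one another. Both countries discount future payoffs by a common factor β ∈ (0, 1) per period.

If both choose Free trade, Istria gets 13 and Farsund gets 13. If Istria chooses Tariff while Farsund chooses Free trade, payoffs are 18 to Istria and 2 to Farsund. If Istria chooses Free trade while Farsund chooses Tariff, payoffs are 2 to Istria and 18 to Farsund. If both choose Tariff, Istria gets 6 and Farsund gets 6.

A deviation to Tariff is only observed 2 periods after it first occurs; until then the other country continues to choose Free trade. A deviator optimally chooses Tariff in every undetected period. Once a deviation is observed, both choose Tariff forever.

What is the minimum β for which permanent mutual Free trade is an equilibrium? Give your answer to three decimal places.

0.645

A deviator earns 18 for 2 periods, then 6 forever; cooperating earns 13 forever. Multiplying the IC by (1−β):
13 ≥ 18(1−β^2) + 6β^2, so 12·β^2 ≥ 5 and β^2 ≥ 5/12.
β ≥ (5/12)^(1/2) ≈ 0.645.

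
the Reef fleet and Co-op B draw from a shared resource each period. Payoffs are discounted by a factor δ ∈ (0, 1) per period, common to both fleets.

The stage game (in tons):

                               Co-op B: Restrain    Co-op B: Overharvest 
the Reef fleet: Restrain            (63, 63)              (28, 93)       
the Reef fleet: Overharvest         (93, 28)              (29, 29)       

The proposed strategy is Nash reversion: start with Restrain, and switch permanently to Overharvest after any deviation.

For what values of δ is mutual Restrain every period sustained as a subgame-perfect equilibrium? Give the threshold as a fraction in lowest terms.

15/32

One-period gain from deviating is 93 − 63 = 30. The loss is 63 − 29 = 34 in every subsequent period, with present value 34·δ/(1−δ).
Deviation is unprofitable when 34·δ/(1−δ) ≥ 30, i.e. δ/(1−δ) ≥ 15/17.
Equivalently δ ≥ 30/(30+34) = 15/32.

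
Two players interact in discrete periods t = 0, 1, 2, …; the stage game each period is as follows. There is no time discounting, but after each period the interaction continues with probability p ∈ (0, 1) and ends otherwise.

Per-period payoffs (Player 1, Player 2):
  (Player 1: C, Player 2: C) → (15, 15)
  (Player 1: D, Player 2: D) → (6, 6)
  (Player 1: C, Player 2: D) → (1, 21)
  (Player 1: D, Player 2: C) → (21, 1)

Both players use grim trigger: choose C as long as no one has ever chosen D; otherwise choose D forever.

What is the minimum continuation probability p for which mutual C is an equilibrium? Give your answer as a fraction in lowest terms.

Expected cooperation value is 15 + p·15 + p²·15 + … = 15/(1−p); deviation gives 21 + p·6/(1−p).
15 ≥ 21(1−p) + 6p ⇒ 15p ≥ 6 ⇒ p ≥ 6/15 = 2/5.

2/5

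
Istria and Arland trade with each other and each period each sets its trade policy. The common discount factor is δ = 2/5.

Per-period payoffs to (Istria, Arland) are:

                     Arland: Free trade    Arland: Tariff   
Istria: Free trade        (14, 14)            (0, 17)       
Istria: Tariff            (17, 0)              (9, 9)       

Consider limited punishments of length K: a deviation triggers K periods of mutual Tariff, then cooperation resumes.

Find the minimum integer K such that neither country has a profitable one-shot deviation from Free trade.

3

No profitable deviation requires (14−9)(δ+…+δ^K) ≥ 17−14, i.e. δ+…+δ^K ≥ 3/5 ≈ 0.6000.
With δ = 2/5, the partial sums are K=1: 0.4000, K=2: 0.5600, K=3: 0.6240.
K = 3 is the first length at which the sum reaches 0.6000.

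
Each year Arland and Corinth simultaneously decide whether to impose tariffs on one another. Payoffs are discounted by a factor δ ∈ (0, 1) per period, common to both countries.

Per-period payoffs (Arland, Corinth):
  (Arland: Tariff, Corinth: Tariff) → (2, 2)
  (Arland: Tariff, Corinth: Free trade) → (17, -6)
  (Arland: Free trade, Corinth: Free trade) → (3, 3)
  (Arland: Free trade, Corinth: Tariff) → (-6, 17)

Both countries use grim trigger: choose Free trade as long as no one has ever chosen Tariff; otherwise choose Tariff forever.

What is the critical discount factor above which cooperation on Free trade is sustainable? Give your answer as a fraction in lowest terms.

Cooperation forever yields 3 each period: 3/(1−δ).
Deviating yields 17 once, then 2 forever: 17 + 2δ/(1−δ).
No profitable deviation requires 3/(1−δ) ≥ 17 + 2δ/(1−δ).
Multiplying by (1−δ): 3 ≥ 17(1−δ) + 2δ = 17 − 15δ.
So 15δ ≥ 14, i.e. δ ≥ 14/15.

14/15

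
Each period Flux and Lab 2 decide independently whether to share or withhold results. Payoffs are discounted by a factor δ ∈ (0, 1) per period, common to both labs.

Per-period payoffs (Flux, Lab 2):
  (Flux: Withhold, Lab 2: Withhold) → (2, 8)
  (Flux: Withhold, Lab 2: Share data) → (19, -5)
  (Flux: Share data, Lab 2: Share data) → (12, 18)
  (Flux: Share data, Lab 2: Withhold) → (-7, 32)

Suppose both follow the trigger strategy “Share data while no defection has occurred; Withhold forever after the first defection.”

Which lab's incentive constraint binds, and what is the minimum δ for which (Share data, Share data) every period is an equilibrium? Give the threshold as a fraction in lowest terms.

Flux's threshold: (19−12)/(19−2) = 7/17.
Lab 2's threshold: (32−18)/(32−8) = 7/12.
7/17 < 7/12, so Lab 2 binds and δ* = 7/12.

Lab 2; δ ≥ 7/12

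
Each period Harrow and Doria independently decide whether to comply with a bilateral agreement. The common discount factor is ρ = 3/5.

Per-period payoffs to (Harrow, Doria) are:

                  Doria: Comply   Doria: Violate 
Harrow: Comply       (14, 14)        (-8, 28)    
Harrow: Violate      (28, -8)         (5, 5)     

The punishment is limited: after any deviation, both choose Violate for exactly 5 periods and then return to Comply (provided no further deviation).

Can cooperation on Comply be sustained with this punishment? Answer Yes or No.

IC: ρ+…+ρ^5 ≥ (28−14)/(14−5) = 14/9.
At ρ = 3/5: partial sum = 1.3834 < 1.5556. Cooperation not sustainable.

No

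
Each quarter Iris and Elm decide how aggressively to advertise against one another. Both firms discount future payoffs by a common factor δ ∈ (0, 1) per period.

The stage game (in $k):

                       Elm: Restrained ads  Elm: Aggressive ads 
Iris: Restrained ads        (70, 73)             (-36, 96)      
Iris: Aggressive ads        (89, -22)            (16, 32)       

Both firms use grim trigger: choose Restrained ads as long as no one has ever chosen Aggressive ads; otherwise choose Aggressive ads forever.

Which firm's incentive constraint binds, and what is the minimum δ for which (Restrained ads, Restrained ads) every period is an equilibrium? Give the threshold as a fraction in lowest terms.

Iris's threshold: (89−70)/(89−16) = 19/73.
Elm's threshold: (96−73)/(96−32) = 23/64.
19/73 < 23/64, so Elm binds and δ* = 23/64.

Elm; δ ≥ 23/64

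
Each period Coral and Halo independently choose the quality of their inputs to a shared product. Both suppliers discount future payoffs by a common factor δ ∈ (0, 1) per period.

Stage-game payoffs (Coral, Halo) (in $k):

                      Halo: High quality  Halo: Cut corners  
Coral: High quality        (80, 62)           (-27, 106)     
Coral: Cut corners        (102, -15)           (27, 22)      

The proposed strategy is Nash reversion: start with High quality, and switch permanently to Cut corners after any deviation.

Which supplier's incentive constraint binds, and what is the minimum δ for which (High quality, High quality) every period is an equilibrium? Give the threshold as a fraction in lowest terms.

Halo; δ ≥ 11/21

Coral: cooperation gives 80 each period; deviation gives 102 once then 27 forever.
  80/(1−δ) ≥ 102 + 27δ/(1−δ) ⇒ δ ≥ 22/75.
Halo: cooperation gives 62 each period; deviation gives 106 once then 22 forever.
  δ ≥ 44/84 = 11/21.
Both must hold, so the binding constraint is Halo's: δ ≥ 11/21.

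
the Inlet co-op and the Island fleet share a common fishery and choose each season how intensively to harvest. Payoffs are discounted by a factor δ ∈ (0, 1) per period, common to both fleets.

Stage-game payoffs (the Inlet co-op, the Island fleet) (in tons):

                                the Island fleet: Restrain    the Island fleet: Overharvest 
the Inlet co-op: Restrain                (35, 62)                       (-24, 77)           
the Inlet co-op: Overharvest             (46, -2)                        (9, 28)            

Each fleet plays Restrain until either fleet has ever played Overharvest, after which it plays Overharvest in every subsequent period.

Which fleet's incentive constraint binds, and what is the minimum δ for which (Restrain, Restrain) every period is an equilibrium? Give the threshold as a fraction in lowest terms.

the Inlet co-op: cooperation gives 35 each period; deviation gives 46 once then 9 forever.
  35/(1−δ) ≥ 46 + 9δ/(1−δ) ⇒ δ ≥ 11/37.
the Island fleet: cooperation gives 62 each period; deviation gives 77 once then 28 forever.
  δ ≥ 15/49.
Both must hold, so the binding constraint is the Island fleet's: δ ≥ 15/49.

the Island fleet; δ ≥ 15/49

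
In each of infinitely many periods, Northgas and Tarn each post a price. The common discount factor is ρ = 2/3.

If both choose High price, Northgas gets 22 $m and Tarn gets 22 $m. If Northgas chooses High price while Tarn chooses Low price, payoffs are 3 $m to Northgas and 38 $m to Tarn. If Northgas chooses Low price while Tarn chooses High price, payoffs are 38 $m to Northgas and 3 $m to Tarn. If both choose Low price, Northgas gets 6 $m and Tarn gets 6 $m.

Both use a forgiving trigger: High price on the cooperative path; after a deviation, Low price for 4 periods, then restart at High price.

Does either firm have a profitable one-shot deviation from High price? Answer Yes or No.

No

IC: ρ+…+ρ^4 ≥ (38−22)/(22−6) = 1.
At ρ = 2/3: partial sum = 1.6049 ≥ 1.0000. Cooperation sustainable.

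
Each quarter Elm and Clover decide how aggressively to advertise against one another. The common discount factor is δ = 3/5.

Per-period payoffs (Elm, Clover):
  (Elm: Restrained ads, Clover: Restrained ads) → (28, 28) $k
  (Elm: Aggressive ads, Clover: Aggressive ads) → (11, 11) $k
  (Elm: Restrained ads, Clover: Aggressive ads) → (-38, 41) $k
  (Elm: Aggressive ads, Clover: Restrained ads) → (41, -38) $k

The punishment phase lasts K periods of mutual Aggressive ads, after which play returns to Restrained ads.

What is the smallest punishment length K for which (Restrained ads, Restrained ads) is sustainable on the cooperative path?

No profitable deviation requires (28−11)(δ+…+δ^K) ≥ 41−28, i.e. δ+…+δ^K ≥ 13/17 ≈ 0.7647.
With δ = 3/5, the partial sums are K=1: 0.6000, K=2: 0.9600.
K = 2 is the first length at which the sum reaches 0.7647.

2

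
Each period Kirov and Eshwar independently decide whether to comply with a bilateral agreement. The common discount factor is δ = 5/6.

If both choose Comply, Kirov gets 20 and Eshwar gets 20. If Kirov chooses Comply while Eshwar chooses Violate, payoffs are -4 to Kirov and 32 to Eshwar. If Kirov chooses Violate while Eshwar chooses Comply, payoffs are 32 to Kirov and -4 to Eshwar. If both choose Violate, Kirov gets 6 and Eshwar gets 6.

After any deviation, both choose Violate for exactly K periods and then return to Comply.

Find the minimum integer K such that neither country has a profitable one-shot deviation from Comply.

IC: δ(1−δ^K)/(1−δ) ≥ (32−20)/(20−6) = 6/7.
With δ = 5/6: need 1 − δ^K ≥ 6/7·(1−5/6)/(5/6), i.e. δ^K ≤ 0.8286.
Since (5/6)^1 = 0.8333 and (5/6)^2 = 0.6944, the smallest such K is 2.

2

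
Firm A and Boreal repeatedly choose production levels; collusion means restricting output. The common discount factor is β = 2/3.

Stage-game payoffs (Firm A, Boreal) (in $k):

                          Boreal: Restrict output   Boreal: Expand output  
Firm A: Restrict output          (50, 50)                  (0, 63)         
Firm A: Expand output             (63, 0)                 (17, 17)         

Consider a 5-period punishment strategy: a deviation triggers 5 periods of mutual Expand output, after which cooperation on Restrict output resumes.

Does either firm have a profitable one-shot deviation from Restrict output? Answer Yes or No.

No

Comparing payoff streams over the 6 periods until play realigns: cooperate → 50(1+β+…+β^5); deviate → 63 + 17(β+…+β^5).
Cooperation is sustained iff (50−17)(β+…+β^5) ≥ 63−50.
β+…+β^5 = 2/3·(1−(2/3)^5)/(1−2/3) = 1.7366, and (63−50)/(50−17) = 0.3939.
1.7366 ≥ 0.3939, so cooperation is sustainable.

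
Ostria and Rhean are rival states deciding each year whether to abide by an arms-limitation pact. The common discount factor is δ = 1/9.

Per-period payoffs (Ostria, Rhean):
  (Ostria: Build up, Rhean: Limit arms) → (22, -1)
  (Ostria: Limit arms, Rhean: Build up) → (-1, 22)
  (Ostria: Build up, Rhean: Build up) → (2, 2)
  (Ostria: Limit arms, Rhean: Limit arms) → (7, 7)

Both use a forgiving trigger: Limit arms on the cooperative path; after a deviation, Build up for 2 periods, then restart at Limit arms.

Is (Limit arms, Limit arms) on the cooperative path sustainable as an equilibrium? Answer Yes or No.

No

A one-shot deviation gives 22 now, then 2 for 2 periods, then back to 7.
Gain from deviating: (22−7) today; loss: (7−2) in each of the next 2 periods.
No-deviation condition: (7−2)(δ+…+δ^2) ≥ 22−7, i.e. δ+…+δ^2 ≥ 3.
At δ = 1/9: δ+…+δ^2 = 0.1235 < 3.0000.
So cooperation is not sustainable.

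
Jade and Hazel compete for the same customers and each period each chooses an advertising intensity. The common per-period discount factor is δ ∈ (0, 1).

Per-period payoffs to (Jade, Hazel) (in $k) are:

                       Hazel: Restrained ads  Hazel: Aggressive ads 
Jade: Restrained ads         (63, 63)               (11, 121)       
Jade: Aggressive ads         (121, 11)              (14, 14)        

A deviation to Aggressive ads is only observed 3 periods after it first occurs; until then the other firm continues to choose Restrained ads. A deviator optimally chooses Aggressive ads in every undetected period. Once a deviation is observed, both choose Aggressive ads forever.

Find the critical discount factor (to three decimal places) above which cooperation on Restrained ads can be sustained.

A deviator earns 121 for 3 periods, then 14 forever; cooperating earns 63 forever. Multiplying the IC by (1−δ):
63 ≥ 121(1−δ^3) + 14δ^3, so 107·δ^3 ≥ 58 and δ^3 ≥ 58/107.
δ ≥ (58/107)^(1/3) ≈ 0.815.

0.815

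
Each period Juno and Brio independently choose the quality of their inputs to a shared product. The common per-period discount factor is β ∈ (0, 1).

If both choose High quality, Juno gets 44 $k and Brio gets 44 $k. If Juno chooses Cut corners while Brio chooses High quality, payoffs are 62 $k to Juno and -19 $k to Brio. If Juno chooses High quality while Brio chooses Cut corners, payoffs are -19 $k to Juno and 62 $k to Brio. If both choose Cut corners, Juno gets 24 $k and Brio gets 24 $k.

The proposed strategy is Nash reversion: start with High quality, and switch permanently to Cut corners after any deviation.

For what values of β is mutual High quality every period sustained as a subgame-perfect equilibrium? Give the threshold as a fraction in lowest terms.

9/19

Under grim trigger the critical discount factor is (T−C)/(T−P) with T = 62, C = 44, P = 24.
β* = (62−44)/(62−24) = 18/38 = 9/19.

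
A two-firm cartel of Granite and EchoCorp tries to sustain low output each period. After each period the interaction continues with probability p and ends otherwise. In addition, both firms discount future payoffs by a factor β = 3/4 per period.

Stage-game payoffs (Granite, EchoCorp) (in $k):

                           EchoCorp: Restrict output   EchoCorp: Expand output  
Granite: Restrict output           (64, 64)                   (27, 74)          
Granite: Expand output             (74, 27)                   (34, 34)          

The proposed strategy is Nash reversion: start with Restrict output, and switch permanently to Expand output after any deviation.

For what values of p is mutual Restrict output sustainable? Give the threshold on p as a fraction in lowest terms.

With continuation probability p and discount β, the effective per-period discount factor is βp.
Grim-trigger IC: βp ≥ (74−64)/(74−34) = 1/4.
So p ≥ (1/4)/(3/4) = 1/3.

1/3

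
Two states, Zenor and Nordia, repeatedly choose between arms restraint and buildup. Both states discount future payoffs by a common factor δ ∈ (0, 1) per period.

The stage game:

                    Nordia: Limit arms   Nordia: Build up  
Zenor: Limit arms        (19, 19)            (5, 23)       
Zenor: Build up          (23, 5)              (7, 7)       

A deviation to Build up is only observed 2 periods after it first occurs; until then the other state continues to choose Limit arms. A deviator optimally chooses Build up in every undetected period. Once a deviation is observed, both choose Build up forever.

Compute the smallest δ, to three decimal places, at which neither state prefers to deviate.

0.500

The best deviation is to choose Build up for all 2 undetected periods, earning 23 each, then 7 forever once detected.
Deviation value: 23(1−δ^2)/(1−δ) + 7δ^2/(1−δ); cooperation value: 19/(1−δ).
IC: 19 ≥ 23(1−δ^2) + 7δ^2 = 23 − 16δ^2.
So δ^2 ≥ 4/16 = 1/4, giving δ ≥ (1/4)^(1/2) ≈ 0.500.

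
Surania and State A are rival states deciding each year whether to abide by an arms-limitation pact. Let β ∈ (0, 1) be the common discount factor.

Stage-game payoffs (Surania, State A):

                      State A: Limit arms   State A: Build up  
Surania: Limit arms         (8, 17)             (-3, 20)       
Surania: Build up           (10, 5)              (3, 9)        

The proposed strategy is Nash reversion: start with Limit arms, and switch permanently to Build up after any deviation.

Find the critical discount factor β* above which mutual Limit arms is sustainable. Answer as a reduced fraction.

Surania's threshold: (10−8)/(10−3) = 2/7.
State A's threshold: (20−17)/(20−9) = 3/11.
2/7 > 3/11, so Surania binds and β* = 2/7.

2/7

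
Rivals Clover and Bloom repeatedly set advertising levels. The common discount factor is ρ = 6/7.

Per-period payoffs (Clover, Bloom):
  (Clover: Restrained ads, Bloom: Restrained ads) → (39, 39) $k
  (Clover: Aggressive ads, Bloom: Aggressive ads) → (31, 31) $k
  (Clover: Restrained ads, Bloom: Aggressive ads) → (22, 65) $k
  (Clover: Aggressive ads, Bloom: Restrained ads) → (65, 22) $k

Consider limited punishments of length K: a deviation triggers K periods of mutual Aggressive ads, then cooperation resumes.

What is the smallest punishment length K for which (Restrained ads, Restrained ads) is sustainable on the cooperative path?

No profitable deviation requires (39−31)(ρ+…+ρ^K) ≥ 65−39, i.e. ρ+…+ρ^K ≥ 13/4 ≈ 3.2500.
With ρ = 6/7, the partial sums are K=1: 0.8571, K=2: 1.5918, K=3: 2.2216, K=4: 2.7613, K=5: 3.2240, K=6: 3.6206.
K = 6 is the first length at which the sum reaches 3.2500.

6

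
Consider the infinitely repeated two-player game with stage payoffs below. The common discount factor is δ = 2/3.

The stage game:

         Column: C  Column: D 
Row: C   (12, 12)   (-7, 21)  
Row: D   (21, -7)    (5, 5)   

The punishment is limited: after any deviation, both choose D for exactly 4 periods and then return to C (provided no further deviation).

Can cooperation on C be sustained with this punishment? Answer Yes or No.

Yes

Comparing payoff streams over the 5 periods until play realigns: cooperate → 12(1+δ+…+δ^4); deviate → 21 + 5(δ+…+δ^4).
Cooperation is sustained iff (12−5)(δ+…+δ^4) ≥ 21−12.
δ+…+δ^4 = 2/3·(1−(2/3)^4)/(1−2/3) = 1.6049, and (21−12)/(12−5) = 1.2857.
1.6049 ≥ 1.2857, so cooperation is sustainable.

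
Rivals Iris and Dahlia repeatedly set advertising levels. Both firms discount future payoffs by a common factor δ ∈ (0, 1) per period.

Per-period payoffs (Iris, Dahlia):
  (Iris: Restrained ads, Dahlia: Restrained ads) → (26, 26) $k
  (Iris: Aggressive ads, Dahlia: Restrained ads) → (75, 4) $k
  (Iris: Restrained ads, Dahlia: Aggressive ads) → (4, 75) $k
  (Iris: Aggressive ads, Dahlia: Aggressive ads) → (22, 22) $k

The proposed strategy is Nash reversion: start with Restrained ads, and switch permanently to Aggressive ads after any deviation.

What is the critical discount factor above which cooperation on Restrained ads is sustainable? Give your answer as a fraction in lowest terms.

49/53

26/(1−δ) ≥ 75 + 22δ/(1−δ)
26 ≥ 75 − 53δ
δ ≥ 49/53.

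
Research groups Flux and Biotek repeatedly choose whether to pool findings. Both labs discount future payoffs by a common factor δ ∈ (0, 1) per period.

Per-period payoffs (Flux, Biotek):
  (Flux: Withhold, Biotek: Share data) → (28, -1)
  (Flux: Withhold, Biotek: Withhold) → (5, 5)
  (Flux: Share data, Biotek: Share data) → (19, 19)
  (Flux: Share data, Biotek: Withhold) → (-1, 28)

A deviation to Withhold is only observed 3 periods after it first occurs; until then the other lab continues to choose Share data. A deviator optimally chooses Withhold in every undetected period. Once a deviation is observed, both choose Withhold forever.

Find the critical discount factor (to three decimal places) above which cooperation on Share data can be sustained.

A deviator earns 28 for 3 periods, then 5 forever; cooperating earns 19 forever. Multiplying the IC by (1−δ):
19 ≥ 28(1−δ^3) + 5δ^3, so 23·δ^3 ≥ 9 and δ^3 ≥ 9/23.
δ ≥ (9/23)^(1/3) ≈ 0.731.

0.731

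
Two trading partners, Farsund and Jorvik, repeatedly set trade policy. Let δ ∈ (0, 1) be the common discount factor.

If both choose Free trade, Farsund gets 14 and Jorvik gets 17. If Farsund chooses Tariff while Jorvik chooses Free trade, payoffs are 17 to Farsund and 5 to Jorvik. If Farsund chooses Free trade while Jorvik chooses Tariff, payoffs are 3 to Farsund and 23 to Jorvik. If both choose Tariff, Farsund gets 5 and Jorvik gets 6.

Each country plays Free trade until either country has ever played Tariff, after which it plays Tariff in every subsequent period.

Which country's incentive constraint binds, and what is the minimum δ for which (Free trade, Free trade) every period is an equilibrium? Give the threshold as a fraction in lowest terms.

For Farsund: deviation gain 17−14 = 3, per-period punishment loss 14−5 = 9. IC gives δ ≥ 3/12 = 1/4.
For Jorvik: gain 6, loss 11 per period, so δ ≥ 6/17.
The tighter constraint is Jorvik's, so cooperation needs δ ≥ 6/17.

Jorvik; δ ≥ 6/17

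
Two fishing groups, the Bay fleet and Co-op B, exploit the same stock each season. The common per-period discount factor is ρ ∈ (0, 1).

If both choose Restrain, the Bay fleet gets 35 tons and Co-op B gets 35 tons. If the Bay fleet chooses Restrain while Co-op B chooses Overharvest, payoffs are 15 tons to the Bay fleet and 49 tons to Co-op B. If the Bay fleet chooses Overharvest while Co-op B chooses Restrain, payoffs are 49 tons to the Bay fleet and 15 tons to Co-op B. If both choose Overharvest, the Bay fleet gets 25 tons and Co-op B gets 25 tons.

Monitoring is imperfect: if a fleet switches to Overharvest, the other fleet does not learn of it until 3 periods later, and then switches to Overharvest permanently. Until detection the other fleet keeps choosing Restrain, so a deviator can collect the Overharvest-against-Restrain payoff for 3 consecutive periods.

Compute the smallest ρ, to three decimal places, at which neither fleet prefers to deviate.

0.836

A deviator earns 49 for 3 periods, then 25 forever; cooperating earns 35 forever. Multiplying the IC by (1−ρ):
35 ≥ 49(1−ρ^3) + 25ρ^3, so 24·ρ^3 ≥ 14 and ρ^3 ≥ 7/12.
ρ ≥ (7/12)^(1/3) ≈ 0.836.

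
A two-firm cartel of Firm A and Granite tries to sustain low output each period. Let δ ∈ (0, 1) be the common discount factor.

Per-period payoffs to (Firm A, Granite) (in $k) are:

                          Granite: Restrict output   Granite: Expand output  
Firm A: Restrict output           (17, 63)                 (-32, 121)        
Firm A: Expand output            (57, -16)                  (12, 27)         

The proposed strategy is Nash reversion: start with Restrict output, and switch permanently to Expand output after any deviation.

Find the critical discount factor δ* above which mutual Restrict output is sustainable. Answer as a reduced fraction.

8/9

For Firm A: deviation gain 57−17 = 40, per-period punishment loss 17−12 = 5. IC gives δ ≥ 40/45 = 8/9.
For Granite: gain 58, loss 36 per period, so δ ≥ 58/94 = 29/47.
The tighter constraint is Firm A's, so cooperation needs δ ≥ 8/9.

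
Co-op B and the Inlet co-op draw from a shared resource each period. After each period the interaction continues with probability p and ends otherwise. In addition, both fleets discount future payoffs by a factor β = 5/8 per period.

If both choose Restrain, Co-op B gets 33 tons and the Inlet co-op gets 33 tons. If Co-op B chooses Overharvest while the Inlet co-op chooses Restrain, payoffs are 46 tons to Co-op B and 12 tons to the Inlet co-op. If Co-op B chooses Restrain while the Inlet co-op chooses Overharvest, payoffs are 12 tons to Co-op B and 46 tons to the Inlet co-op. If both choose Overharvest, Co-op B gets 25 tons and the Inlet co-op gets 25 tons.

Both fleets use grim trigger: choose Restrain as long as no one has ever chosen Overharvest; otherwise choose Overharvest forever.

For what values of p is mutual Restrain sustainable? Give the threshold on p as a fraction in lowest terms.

104/105

With continuation probability p and discount β, the effective per-period discount factor is βp.
Grim-trigger IC: βp ≥ (46−33)/(46−25) = 13/21.
So p ≥ (13/21)/(5/8) = 104/105.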